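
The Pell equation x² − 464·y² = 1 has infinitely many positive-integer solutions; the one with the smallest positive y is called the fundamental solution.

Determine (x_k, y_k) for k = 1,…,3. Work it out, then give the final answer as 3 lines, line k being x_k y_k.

√464 → a₀=21, period (1,1,5,1,1,1,5,1,1,42); ℓ=10 even so k=9
a_0=21:  p_0=21·1+0=21,  q_0=21·0+1=1
…
a_2=1:  p_2=1·22+21=43,  q_2=1·1+1=2
a_3=5:  p_3=5·43+22=237,  q_3=5·2+1=11
a_4=1:  p_4=1·237+43=280,  q_4=1·11+2=13
…
a_6=1:  p_6=1·517+280=797,  q_6=1·24+13=37
…
a_8=1:  p_8=1·4502+797=5299,  q_8=1·209+37=246
a_9=1:  p_9=1·5299+4502=9801,  q_9=1·246+209=455
(x₁, y₁) = (9801, 455);  9801² − 464·455² = 1 ✓
k=2:  x_2 = 9801·9801+464·455·455 = 192119201,  y_2 = 9801·455+455·9801 = 8918910
k=3:  x_3 = 9801·192119201+464·455·8918910 = 3765920568201,  y_3 = 9801·8918910+455·192119201 = 174828473365

9801 455
192119201 8918910
3765920568201 174828473365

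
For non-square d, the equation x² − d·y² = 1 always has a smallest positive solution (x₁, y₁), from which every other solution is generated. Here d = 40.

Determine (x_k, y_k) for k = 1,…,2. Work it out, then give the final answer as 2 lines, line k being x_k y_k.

19 3
721 114

√40 = [6; 3,12, …], period ℓ=2 (even) → k=1
i=0: a=6 ⇒ p=6, q=1
i=1: a=3 ⇒ p=19, q=3
(x₁, y₁) = (19, 3);  19² − 40·3² = 1 ✓
n=2: (19,3)∘(19,3) = (19·19+40·3·3, 19·3+3·19) = (721,114)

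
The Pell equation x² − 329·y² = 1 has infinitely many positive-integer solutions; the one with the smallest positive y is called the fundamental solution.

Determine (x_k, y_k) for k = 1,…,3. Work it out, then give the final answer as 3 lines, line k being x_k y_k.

[18; 7,4,2,1,1,4,1,1,2,4,7,36] for √329; ℓ=12 ⇒ convergent index 11
step 0: (18, 1)  from 18·(1,0) + (0,1)
…
step 4: (1705, 94)  from 1·(1179,65) + (526,29)
…
step 7: (16125, 889)  from 1·(13241,730) + (2884,159)
step 8: (29366, 1619)  from 1·(16125,889) + (13241,730)
step 9: (74857, 4127)  from 2·(29366,1619) + (16125,889)
step 10: (328794, 18127)  from 4·(74857,4127) + (29366,1619)
step 11: (2376415, 131016)  from 7·(328794,18127) + (74857,4127)
→ (2376415, 131016).  Check: 2376415²=5647348252225, 329·131016²=5647348252224, difference 1.
k=2:  x_2 = 2376415·2376415+329·131016·131016 = 11294696504449,  y_2 = 2376415·131016+131016·2376415 = 622696775280
k=3:  x_3 = 2376415·11294696504449+329·131016·622696775280 = 53681772387237964255,  y_3 = 2376415·622696775280+131016·11294696504449 = 2959571914453911384

2376415 131016
11294696504449 622696775280
53681772387237964255 2959571914453911384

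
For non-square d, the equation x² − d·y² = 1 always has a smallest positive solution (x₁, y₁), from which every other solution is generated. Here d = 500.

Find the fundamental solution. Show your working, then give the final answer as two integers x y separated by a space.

930249 41602

√500 = [22; 2,1,3,2,1,…,1,2,44, …], period ℓ=14 (even) → k=13
i=0: a=22 ⇒ p=22, q=1
…
i=3: a=3 ⇒ p=246, q=11
…
i=5: a=1 ⇒ p=805, q=36
i=6: a=1 ⇒ p=1364, q=61
…
i=12: a=1 ⇒ p=335522, q=15005
i=13: a=2 ⇒ p=930249, q=41602
(x₁, y₁) = (930249, 41602);  930249² − 500·41602² = 1 ✓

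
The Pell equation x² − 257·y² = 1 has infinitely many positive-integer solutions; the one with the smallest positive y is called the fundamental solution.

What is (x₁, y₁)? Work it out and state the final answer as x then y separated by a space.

[16; 32] for √257; ℓ=1 ⇒ convergent index 1
i=0: a=16 ⇒ p=16, q=1
i=1: a=32 ⇒ p=513, q=32
fundamental: x₁=513, y₁=32  (since 263169 − 257·1024 = 1)

513 32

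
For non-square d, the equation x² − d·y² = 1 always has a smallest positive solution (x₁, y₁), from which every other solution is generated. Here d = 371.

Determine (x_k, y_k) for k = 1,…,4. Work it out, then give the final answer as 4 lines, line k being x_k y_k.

√371 → a₀=19, period (3,1,4,1,3,38); ℓ=6 even so k=5
i=0: a=19 ⇒ p=19, q=1
i=1: a=3 ⇒ p=58, q=3
i=2: a=1 ⇒ p=77, q=4
…
i=4: a=1 ⇒ p=443, q=23
i=5: a=3 ⇒ p=1695, q=88
(x₁, y₁) = (1695, 88);  1695² − 371·88² = 1 ✓
(x_2, y_2) = (1695·1695 + 371·88·88, 1695·88 + 88·1695) = (5746049, 298320)
(x_3, y_3) = (1695·5746049 + 371·88·298320, 1695·298320 + 88·5746049) = (19479104415, 1011304712)
(x_4, y_4) = (1695·19479104415 + 371·88·1011304712, 1695·1011304712 + 88·19479104415) = (66034158220801, 3428322675360)

1695 88
5746049 298320
19479104415 1011304712
66034158220801 3428322675360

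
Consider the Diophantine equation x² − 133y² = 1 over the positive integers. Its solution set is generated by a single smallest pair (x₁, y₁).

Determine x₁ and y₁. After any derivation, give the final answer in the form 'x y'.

[11; 1,1,7,5,1,…,1,1,22] for √133; ℓ=16 ⇒ convergent index 15
i=0: a=11 ⇒ p=11, q=1
i=1: a=1 ⇒ p=12, q=1
i=2: a=1 ⇒ p=23, q=2
…
i=4: a=5 ⇒ p=888, q=77
…
i=8: a=2 ⇒ p=7969, q=691
i=9: a=1 ⇒ p=10979, q=952
i=10: a=1 ⇒ p=18948, q=1643
i=11: a=1 ⇒ p=29927, q=2595
…
i=14: a=1 ⇒ p=1378591, q=119539
i=15: a=1 ⇒ p=2588599, q=224460
(x₁, y₁) = (2588599, 224460);  2588599² − 133·224460² = 1 ✓

2588599 224460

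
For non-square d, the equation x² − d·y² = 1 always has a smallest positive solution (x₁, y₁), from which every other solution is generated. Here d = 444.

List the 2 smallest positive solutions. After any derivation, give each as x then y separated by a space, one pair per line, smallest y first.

√444 = [21; 14,42, …], period ℓ=2 (even) → k=1
i=0: a=21 ⇒ p=21, q=1
i=1: a=14 ⇒ p=295, q=14
(x₁, y₁) = (295, 14);  295² − 444·14² = 1 ✓
(295+14√444)^2 = 174049 + 8260√444

295 14
174049 8260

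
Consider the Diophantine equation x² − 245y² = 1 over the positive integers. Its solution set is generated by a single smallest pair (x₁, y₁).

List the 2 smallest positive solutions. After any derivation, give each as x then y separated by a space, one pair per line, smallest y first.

51841 3312
5374978561 343394784

d=245: √d = [15; 1,1,1,7,6,7,1,1,1,30] (ℓ=10, even), read p_9/q_9
k=0  a_k=15  p_k/q_k = 15/1
k=1  a_k=1  p_k/q_k = 16/1
k=2  a_k=1  p_k/q_k = 31/2
…
k=4  a_k=7  p_k/q_k = 360/23
…
k=8  a_k=1  p_k/q_k = 33825/2161
k=9  a_k=1  p_k/q_k = 51841/3312
(x₁, y₁) = (51841, 3312);  51841² − 245·3312² = 1 ✓
(51841+3312√245)^2 = 5374978561 + 343394784√245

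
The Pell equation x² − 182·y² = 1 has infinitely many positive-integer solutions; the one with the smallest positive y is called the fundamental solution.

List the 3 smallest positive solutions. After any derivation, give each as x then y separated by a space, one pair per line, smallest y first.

27 2
1457 108
78651 5830

√182 → a₀=13, period (2,26); ℓ=2 even so k=1
step 0: (13, 1)  from 13·(1,0) + (0,1)
step 1: (27, 2)  from 2·(13,1) + (1,0)
→ (27, 2).  Check: 27²=729, 182·2²=728, difference 1.
n=2: (27,2)∘(27,2) = (27·27+182·2·2, 27·2+2·27) = (1457,108)
n=3: (1457,108)∘(27,2) = (27·1457+182·2·108, 27·108+2·1457) = (78651,5830)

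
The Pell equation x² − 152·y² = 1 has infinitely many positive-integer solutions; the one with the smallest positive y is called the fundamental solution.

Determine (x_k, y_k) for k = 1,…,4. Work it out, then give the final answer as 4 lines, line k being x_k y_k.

37 3
2737 222
202501 16425
14982337 1215228

d=152: √d = [12; 3,24] (ℓ=2, even), read p_1/q_1
i=0: a=12 ⇒ p=12, q=1
i=1: a=3 ⇒ p=37, q=3
fundamental: x₁=37, y₁=3  (since 1369 − 152·9 = 1)
(x_2, y_2) = (37·37 + 152·3·3, 37·3 + 3·37) = (2737, 222)
(x_3, y_3) = (37·2737 + 152·3·222, 37·222 + 3·2737) = (202501, 16425)
(x_4, y_4) = (37·202501 + 152·3·16425, 37·16425 + 3·202501) = (14982337, 1215228)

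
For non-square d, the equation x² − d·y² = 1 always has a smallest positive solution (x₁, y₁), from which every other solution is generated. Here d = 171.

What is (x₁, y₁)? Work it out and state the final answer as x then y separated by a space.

√171 = [13; 13,26, …], period ℓ=2 (even) → k=1
step 0: (13, 1)  from 13·(1,0) + (0,1)
step 1: (170, 13)  from 13·(13,1) + (1,0)
(x₁, y₁) = (170, 13);  170² − 171·13² = 1 ✓

170 13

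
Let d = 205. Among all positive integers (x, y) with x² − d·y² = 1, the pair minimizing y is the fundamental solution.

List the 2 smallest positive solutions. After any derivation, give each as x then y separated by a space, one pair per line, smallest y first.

39689 2772
3150433441 220035816

[14; 3,6,1,4,1,6,3,28] for √205; ℓ=8 ⇒ convergent index 7
a_0=14:  p_0=14·1+0=14,  q_0=14·0+1=1
a_1=3:  p_1=3·14+1=43,  q_1=3·1+0=3
a_2=6:  p_2=6·43+14=272,  q_2=6·3+1=19
a_3=1:  p_3=1·272+43=315,  q_3=1·19+3=22
…
a_5=1:  p_5=1·1532+315=1847,  q_5=1·107+22=129
a_6=6:  p_6=6·1847+1532=12614,  q_6=6·129+107=881
a_7=3:  p_7=3·12614+1847=39689,  q_7=3·881+129=2772
(x₁, y₁) = (39689, 2772);  39689² − 205·2772² = 1 ✓
n=2: (39689,2772)∘(39689,2772) = (39689·39689+205·2772·2772, 39689·2772+2772·39689) = (3150433441,220035816)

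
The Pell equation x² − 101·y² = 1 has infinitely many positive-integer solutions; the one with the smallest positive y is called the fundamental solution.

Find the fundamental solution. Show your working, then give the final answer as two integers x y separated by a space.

201 20

√101 → a₀=10, period (20); ℓ=1 odd so k=1
a_0=10:  p_0=10·1+0=10,  q_0=10·0+1=1
a_1=20:  p_1=20·10+1=201,  q_1=20·1+0=20
fundamental: x₁=201, y₁=20  (since 40401 − 101·400 = 1)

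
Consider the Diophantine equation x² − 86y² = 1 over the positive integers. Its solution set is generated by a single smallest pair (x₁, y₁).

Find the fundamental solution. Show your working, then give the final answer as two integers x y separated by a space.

10405 1122

d=86: √d = [9; 3,1,1,1,8,1,1,1,3,18] (ℓ=10, even), read p_9/q_9
k=0  a_k=9  p_k/q_k = 9/1
k=1  a_k=3  p_k/q_k = 28/3
k=2  a_k=1  p_k/q_k = 37/4
k=3  a_k=1  p_k/q_k = 65/7
…
k=6  a_k=1  p_k/q_k = 983/106
k=7  a_k=1  p_k/q_k = 1864/201
k=8  a_k=1  p_k/q_k = 2847/307
k=9  a_k=3  p_k/q_k = 10405/1122
(x₁, y₁) = (10405, 1122);  10405² − 86·1122² = 1 ✓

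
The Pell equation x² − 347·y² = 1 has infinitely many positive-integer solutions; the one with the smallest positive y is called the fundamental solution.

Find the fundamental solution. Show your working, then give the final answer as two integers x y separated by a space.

[18; 1,1,1,2,4,…,1,1,36] for √347; ℓ=14 ⇒ convergent index 13
step 0: (18, 1)  from 18·(1,0) + (0,1)
step 1: (19, 1)  from 1·(18,1) + (1,0)
step 2: (37, 2)  from 1·(19,1) + (18,1)
step 3: (56, 3)  from 1·(37,2) + (19,1)
…
step 6: (801, 43)  from 1·(652,35) + (149,8)
step 7: (14269, 766)  from 17·(801,43) + (652,35)
step 8: (15070, 809)  from 1·(14269,766) + (801,43)
step 9: (74549, 4002)  from 4·(15070,809) + (14269,766)
step 10: (164168, 8813)  from 2·(74549,4002) + (15070,809)
step 11: (238717, 12815)  from 1·(164168,8813) + (74549,4002)
step 12: (402885, 21628)  from 1·(238717,12815) + (164168,8813)
step 13: (641602, 34443)  from 1·(402885,21628) + (238717,12815)
(x₁, y₁) = (641602, 34443);  641602² − 347·34443² = 1 ✓

641602 34443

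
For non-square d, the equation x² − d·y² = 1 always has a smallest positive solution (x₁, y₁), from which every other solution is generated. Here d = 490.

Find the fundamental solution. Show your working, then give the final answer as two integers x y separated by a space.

d=490: √d = [22; 7,2,1,4,4,4,1,2,7,44] (ℓ=10, even), read p_9/q_9
i=0: a=22 ⇒ p=22, q=1
i=1: a=7 ⇒ p=155, q=7
i=2: a=2 ⇒ p=332, q=15
i=3: a=1 ⇒ p=487, q=22
i=4: a=4 ⇒ p=2280, q=103
i=5: a=4 ⇒ p=9607, q=434
…
i=8: a=2 ⇒ p=141338, q=6385
i=9: a=7 ⇒ p=1039681, q=46968
fundamental: x₁=1039681, y₁=46968  (since 1080936581761 − 490·2205993024 = 1)

1039681 46968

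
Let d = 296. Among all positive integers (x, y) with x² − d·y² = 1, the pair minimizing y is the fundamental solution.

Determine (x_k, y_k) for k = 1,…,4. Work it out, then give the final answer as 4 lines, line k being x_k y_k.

3699 215
27365201 1590570
202447753299 11767036645
1497708451540801 87052535509140

d=296: √d = [17; 4,1,7,1,4,34] (ℓ=6, even), read p_5/q_5
a_0=17:  p_0=17·1+0=17,  q_0=17·0+1=1
a_1=4:  p_1=4·17+1=69,  q_1=4·1+0=4
a_2=1:  p_2=1·69+17=86,  q_2=1·4+1=5
a_3=7:  p_3=7·86+69=671,  q_3=7·5+4=39
a_4=1:  p_4=1·671+86=757,  q_4=1·39+5=44
a_5=4:  p_5=4·757+671=3699,  q_5=4·44+39=215
→ (3699, 215).  Check: 3699²=13682601, 296·215²=13682600, difference 1.
(3699+215√296)^2 = 27365201 + 1590570√296
(3699+215√296)^3 = 202447753299 + 11767036645√296
(3699+215√296)^4 = 1497708451540801 + 87052535509140√296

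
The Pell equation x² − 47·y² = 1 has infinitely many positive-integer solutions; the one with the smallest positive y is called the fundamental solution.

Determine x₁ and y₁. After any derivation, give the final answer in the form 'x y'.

√47 → a₀=6, period (1,5,1,12); ℓ=4 even so k=3
a_0=6:  p_0=6·1+0=6,  q_0=6·0+1=1
…
a_2=5:  p_2=5·7+6=41,  q_2=5·1+1=6
a_3=1:  p_3=1·41+7=48,  q_3=1·6+1=7
fundamental: x₁=48, y₁=7  (since 2304 − 47·49 = 1)

48 7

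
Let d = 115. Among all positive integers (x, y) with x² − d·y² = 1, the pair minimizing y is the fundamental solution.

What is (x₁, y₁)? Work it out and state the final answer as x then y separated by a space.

1126 105

d=115: √d = [10; 1,2,1,1,1,1,1,2,1,20] (ℓ=10, even), read p_9/q_9
i=0: a=10 ⇒ p=10, q=1
…
i=2: a=2 ⇒ p=32, q=3
…
i=4: a=1 ⇒ p=75, q=7
…
i=6: a=1 ⇒ p=193, q=18
…
i=8: a=2 ⇒ p=815, q=76
i=9: a=1 ⇒ p=1126, q=105
→ (1126, 105).  Check: 1126²=1267876, 115·105²=1267875, difference 1.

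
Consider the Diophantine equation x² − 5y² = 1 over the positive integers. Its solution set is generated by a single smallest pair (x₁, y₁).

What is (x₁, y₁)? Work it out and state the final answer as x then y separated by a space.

√5 = [2; 4, …], period ℓ=1 (odd) → k=1
a_0=2:  p_0=2·1+0=2,  q_0=2·0+1=1
a_1=4:  p_1=4·2+1=9,  q_1=4·1+0=4
(x₁, y₁) = (9, 4);  9² − 5·4² = 1 ✓

9 4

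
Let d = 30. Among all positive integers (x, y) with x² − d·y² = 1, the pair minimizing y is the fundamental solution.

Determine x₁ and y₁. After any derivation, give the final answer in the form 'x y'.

√30 → a₀=5, period (2,10); ℓ=2 even so k=1
a_0=5:  p_0=5·1+0=5,  q_0=5·0+1=1
a_1=2:  p_1=2·5+1=11,  q_1=2·1+0=2
(x₁, y₁) = (11, 2);  11² − 30·2² = 1 ✓

11 2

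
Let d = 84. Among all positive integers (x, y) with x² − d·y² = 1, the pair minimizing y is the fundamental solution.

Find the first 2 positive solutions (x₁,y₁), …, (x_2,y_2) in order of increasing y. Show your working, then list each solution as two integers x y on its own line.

55 6
6049 660

√84 → a₀=9, period (6,18); ℓ=2 even so k=1
k=0  a_k=9  p_k/q_k = 9/1
k=1  a_k=6  p_k/q_k = 55/6
fundamental: x₁=55, y₁=6  (since 3025 − 84·36 = 1)
k=2:  x_2 = 55·55+84·6·6 = 6049,  y_2 = 55·6+6·55 = 660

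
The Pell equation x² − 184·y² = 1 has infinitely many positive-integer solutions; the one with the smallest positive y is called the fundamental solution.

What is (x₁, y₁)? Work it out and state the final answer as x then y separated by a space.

√184 = [13; 1,1,3,2,1,2,1,2,3,1,1,26, …], period ℓ=12 (even) → k=11
i=0: a=13 ⇒ p=13, q=1
i=1: a=1 ⇒ p=14, q=1
i=2: a=1 ⇒ p=27, q=2
i=3: a=3 ⇒ p=95, q=7
i=4: a=2 ⇒ p=217, q=16
…
i=6: a=2 ⇒ p=841, q=62
i=7: a=1 ⇒ p=1153, q=85
…
i=9: a=3 ⇒ p=10594, q=781
i=10: a=1 ⇒ p=13741, q=1013
i=11: a=1 ⇒ p=24335, q=1794
fundamental: x₁=24335, y₁=1794  (since 592192225 − 184·3218436 = 1)

24335 1794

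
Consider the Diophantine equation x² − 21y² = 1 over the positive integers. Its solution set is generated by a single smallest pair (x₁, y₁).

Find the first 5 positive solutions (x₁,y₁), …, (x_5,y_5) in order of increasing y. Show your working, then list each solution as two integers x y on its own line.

55 12
6049 1320
665335 145188
73180801 15969360
8049222775 1756484412

d=21: √d = [4; 1,1,2,1,1,8] (ℓ=6, even), read p_5/q_5
i=0: a=4 ⇒ p=4, q=1
i=1: a=1 ⇒ p=5, q=1
i=2: a=1 ⇒ p=9, q=2
i=3: a=2 ⇒ p=23, q=5
i=4: a=1 ⇒ p=32, q=7
i=5: a=1 ⇒ p=55, q=12
fundamental: x₁=55, y₁=12  (since 3025 − 21·144 = 1)
n=2: (55,12)∘(55,12) = (55·55+21·12·12, 55·12+12·55) = (6049,1320)
n=3: (6049,1320)∘(55,12) = (55·6049+21·12·1320, 55·1320+12·6049) = (665335,145188)
n=4: (665335,145188)∘(55,12) = (55·665335+21·12·145188, 55·145188+12·665335) = (73180801,15969360)
n=5: (73180801,15969360)∘(55,12) = (55·73180801+21·12·15969360, 55·15969360+12·73180801) = (8049222775,1756484412)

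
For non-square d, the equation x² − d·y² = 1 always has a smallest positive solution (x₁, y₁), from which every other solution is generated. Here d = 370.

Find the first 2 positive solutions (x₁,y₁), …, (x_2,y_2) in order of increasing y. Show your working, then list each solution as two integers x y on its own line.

213859 11118
91471343761 4755368724

d=370: √d = [19; 4,4,38] (ℓ=3, odd), read p_5/q_5
i=0: a=19 ⇒ p=19, q=1
i=1: a=4 ⇒ p=77, q=4
i=2: a=4 ⇒ p=327, q=17
…
i=4: a=4 ⇒ p=50339, q=2617
i=5: a=4 ⇒ p=213859, q=11118
fundamental: x₁=213859, y₁=11118  (since 45735671881 − 370·123609924 = 1)
k=2:  x_2 = 213859·213859+370·11118·11118 = 91471343761,  y_2 = 213859·11118+11118·213859 = 4755368724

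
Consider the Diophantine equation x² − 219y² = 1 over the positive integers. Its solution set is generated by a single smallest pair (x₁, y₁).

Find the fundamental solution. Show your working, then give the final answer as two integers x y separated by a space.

74 5

[14; 1,3,1,28] for √219; ℓ=4 ⇒ convergent index 3
step 0: (14, 1)  from 14·(1,0) + (0,1)
step 1: (15, 1)  from 1·(14,1) + (1,0)
step 2: (59, 4)  from 3·(15,1) + (14,1)
step 3: (74, 5)  from 1·(59,4) + (15,1)
(x₁, y₁) = (74, 5);  74² − 219·5² = 1 ✓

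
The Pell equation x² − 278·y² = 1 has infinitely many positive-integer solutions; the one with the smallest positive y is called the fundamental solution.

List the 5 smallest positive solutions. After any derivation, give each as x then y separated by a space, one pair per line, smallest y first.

[16; 1,2,16,2,1,32] for √278; ℓ=6 ⇒ convergent index 5
i=0: a=16 ⇒ p=16, q=1
…
i=2: a=2 ⇒ p=50, q=3
…
i=4: a=2 ⇒ p=1684, q=101
i=5: a=1 ⇒ p=2501, q=150
→ (2501, 150).  Check: 2501²=6255001, 278·150²=6255000, difference 1.
(2501+150√278)^2 = 12510001 + 750300√278
(2501+150√278)^3 = 62575022501 + 3753000450√278
(2501+150√278)^4 = 313000250040001 + 18772507500600√278
(2501+150√278)^5 = 1565627188125062501 + 93900078765000750√278

2501 150
12510001 750300
62575022501 3753000450
313000250040001 18772507500600
1565627188125062501 93900078765000750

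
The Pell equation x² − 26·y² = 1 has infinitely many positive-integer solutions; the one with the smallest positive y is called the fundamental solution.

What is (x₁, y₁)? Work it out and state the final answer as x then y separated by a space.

51 10

√26 = [5; 10, …], period ℓ=1 (odd) → k=1
step 0: (5, 1)  from 5·(1,0) + (0,1)
step 1: (51, 10)  from 10·(5,1) + (1,0)
(x₁, y₁) = (51, 10);  51² − 26·10² = 1 ✓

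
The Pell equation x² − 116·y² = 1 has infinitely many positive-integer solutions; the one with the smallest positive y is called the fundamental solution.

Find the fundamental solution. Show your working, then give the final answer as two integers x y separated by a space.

√116 → a₀=10, period (1,3,2,1,4,1,2,3,1,20); ℓ=10 even so k=9
k=0  a_k=10  p_k/q_k = 10/1
…
k=4  a_k=1  p_k/q_k = 140/13
…
k=8  a_k=3  p_k/q_k = 7550/701
k=9  a_k=1  p_k/q_k = 9801/910
→ (9801, 910).  Check: 9801²=96059601, 116·910²=96059600, difference 1.

9801 910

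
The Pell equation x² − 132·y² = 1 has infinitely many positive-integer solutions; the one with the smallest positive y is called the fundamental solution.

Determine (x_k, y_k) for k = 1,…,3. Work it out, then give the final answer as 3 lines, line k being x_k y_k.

[11; 2,22] for √132; ℓ=2 ⇒ convergent index 1
i=0: a=11 ⇒ p=11, q=1
i=1: a=2 ⇒ p=23, q=2
→ (23, 2).  Check: 23²=529, 132·2²=528, difference 1.
(x_2, y_2) = (23·23 + 132·2·2, 23·2 + 2·23) = (1057, 92)
(x_3, y_3) = (23·1057 + 132·2·92, 23·92 + 2·1057) = (48599, 4230)

23 2
1057 92
48599 4230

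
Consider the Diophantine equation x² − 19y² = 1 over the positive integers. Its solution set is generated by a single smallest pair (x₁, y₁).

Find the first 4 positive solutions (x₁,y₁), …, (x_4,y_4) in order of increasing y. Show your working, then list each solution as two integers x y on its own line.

170 39
57799 13260
19651490 4508361
6681448801 1532829480

√19 = [4; 2,1,3,1,2,8, …], period ℓ=6 (even) → k=5
a_0=4:  p_0=4·1+0=4,  q_0=4·0+1=1
…
a_2=1:  p_2=1·9+4=13,  q_2=1·2+1=3
…
a_4=1:  p_4=1·48+13=61,  q_4=1·11+3=14
a_5=2:  p_5=2·61+48=170,  q_5=2·14+11=39
(x₁, y₁) = (170, 39);  170² − 19·39² = 1 ✓
(170+39√19)^2 = 57799 + 13260√19
(170+39√19)^3 = 19651490 + 4508361√19
(170+39√19)^4 = 6681448801 + 1532829480√19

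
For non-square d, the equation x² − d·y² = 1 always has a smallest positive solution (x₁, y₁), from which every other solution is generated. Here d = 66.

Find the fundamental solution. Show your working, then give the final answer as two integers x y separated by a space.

65 8

d=66: √d = [8; 8,16] (ℓ=2, even), read p_1/q_1
i=0: a=8 ⇒ p=8, q=1
i=1: a=8 ⇒ p=65, q=8
(x₁, y₁) = (65, 8);  65² − 66·8² = 1 ✓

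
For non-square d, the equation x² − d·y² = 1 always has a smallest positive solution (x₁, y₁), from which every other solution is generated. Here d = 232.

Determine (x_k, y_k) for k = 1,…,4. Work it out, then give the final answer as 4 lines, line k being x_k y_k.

d=232: √d = [15; 4,3,7,3,4,30] (ℓ=6, even), read p_5/q_5
k=0  a_k=15  p_k/q_k = 15/1
k=1  a_k=4  p_k/q_k = 61/4
k=2  a_k=3  p_k/q_k = 198/13
…
k=4  a_k=3  p_k/q_k = 4539/298
k=5  a_k=4  p_k/q_k = 19603/1287
→ (19603, 1287).  Check: 19603²=384277609, 232·1287²=384277608, difference 1.
(x_2, y_2) = (19603·19603 + 232·1287·1287, 19603·1287 + 1287·19603) = (768555217, 50458122)
(x_3, y_3) = (19603·768555217 + 232·1287·50458122, 19603·50458122 + 1287·768555217) = (30131975818099, 1978261129845)
(x_4, y_4) = (19603·30131975818099 + 232·1287·1978261129845, 19603·1978261129845 + 1287·30131975818099) = (1181354243155834177, 77559705806244948)

19603 1287
768555217 50458122
30131975818099 1978261129845
1181354243155834177 77559705806244948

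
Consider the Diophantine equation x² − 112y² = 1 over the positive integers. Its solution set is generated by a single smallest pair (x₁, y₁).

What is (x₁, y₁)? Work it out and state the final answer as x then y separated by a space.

127 12

√112 = [10; 1,1,2,1,1,20, …], period ℓ=6 (even) → k=5
a_0=10:  p_0=10·1+0=10,  q_0=10·0+1=1
a_1=1:  p_1=1·10+1=11,  q_1=1·1+0=1
a_2=1:  p_2=1·11+10=21,  q_2=1·1+1=2
a_3=2:  p_3=2·21+11=53,  q_3=2·2+1=5
a_4=1:  p_4=1·53+21=74,  q_4=1·5+2=7
a_5=1:  p_5=1·74+53=127,  q_5=1·7+5=12
→ (127, 12).  Check: 127²=16129, 112·12²=16128, difference 1.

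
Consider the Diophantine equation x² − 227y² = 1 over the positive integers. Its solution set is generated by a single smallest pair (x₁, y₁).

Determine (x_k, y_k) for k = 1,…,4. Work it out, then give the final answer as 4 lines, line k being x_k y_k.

√227 → a₀=15, period (15,30); ℓ=2 even so k=1
i=0: a=15 ⇒ p=15, q=1
i=1: a=15 ⇒ p=226, q=15
(x₁, y₁) = (226, 15);  226² − 227·15² = 1 ✓
n=2: (226,15)∘(226,15) = (226·226+227·15·15, 226·15+15·226) = (102151,6780)
n=3: (102151,6780)∘(226,15) = (226·102151+227·15·6780, 226·6780+15·102151) = (46172026,3064545)
n=4: (46172026,3064545)∘(226,15) = (226·46172026+227·15·3064545, 226·3064545+15·46172026) = (20869653601,1385167560)

226 15
102151 6780
46172026 3064545
20869653601 1385167560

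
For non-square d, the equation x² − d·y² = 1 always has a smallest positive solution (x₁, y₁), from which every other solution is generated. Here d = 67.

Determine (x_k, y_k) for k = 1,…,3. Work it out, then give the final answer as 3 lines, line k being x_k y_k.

48842 5967
4771081927 582880428
466058366908226 56938091722785

[8; 5,2,1,1,7,1,1,2,5,16] for √67; ℓ=10 ⇒ convergent index 9
step 0: (8, 1)  from 8·(1,0) + (0,1)
…
step 8: (9053, 1106)  from 2·(3577,437) + (1899,232)
step 9: (48842, 5967)  from 5·(9053,1106) + (3577,437)
→ (48842, 5967).  Check: 48842²=2385540964, 67·5967²=2385540963, difference 1.
(x_2, y_2) = (48842·48842 + 67·5967·5967, 48842·5967 + 5967·48842) = (4771081927, 582880428)
(x_3, y_3) = (48842·4771081927 + 67·5967·582880428, 48842·582880428 + 5967·4771081927) = (466058366908226, 56938091722785)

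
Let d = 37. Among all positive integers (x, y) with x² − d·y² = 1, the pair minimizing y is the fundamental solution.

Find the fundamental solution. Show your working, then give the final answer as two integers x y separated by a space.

73 12

[6; 12] for √37; ℓ=1 ⇒ convergent index 1
k=0  a_k=6  p_k/q_k = 6/1
k=1  a_k=12  p_k/q_k = 73/12
fundamental: x₁=73, y₁=12  (since 5329 − 37·144 = 1)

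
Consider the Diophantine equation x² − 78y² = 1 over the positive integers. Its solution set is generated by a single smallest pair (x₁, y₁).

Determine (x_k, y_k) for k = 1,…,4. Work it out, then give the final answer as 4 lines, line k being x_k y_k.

53 6
5617 636
595349 67410
63101377 7144824

d=78: √d = [8; 1,4,1,16] (ℓ=4, even), read p_3/q_3
a_0=8:  p_0=8·1+0=8,  q_0=8·0+1=1
a_1=1:  p_1=1·8+1=9,  q_1=1·1+0=1
a_2=4:  p_2=4·9+8=44,  q_2=4·1+1=5
a_3=1:  p_3=1·44+9=53,  q_3=1·5+1=6
(x₁, y₁) = (53, 6);  53² − 78·6² = 1 ✓
(53+6√78)^2 = 5617 + 636√78
(53+6√78)^3 = 595349 + 67410√78
(53+6√78)^4 = 63101377 + 7144824√78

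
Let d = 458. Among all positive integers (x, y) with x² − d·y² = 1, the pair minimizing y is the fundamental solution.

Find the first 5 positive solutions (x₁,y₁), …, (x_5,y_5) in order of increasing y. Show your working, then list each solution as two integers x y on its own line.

[21; 2,2,42] for √458; ℓ=3 ⇒ convergent index 5
i=0: a=21 ⇒ p=21, q=1
i=1: a=2 ⇒ p=43, q=2
i=2: a=2 ⇒ p=107, q=5
i=3: a=42 ⇒ p=4537, q=212
i=4: a=2 ⇒ p=9181, q=429
i=5: a=2 ⇒ p=22899, q=1070
fundamental: x₁=22899, y₁=1070  (since 524364201 − 458·1144900 = 1)
k=2:  x_2 = 22899·22899+458·1070·1070 = 1048728401,  y_2 = 22899·1070+1070·22899 = 49003860
k=3:  x_3 = 22899·1048728401+458·1070·49003860 = 48029663286099,  y_3 = 22899·49003860+1070·1048728401 = 2244278779210
k=4:  x_4 = 22899·48029663286099+458·1070·2244278779210 = 2199662518128033601,  y_4 = 22899·2244278779210+1070·48029663286099 = 102783479481255720
k=5:  x_5 = 22899·2199662518128033601+458·1070·102783479481255720 = 100740143957198019572499,  y_5 = 22899·102783479481255720+1070·2199662518128033601 = 4707277791038270685350

22899 1070
1048728401 49003860
48029663286099 2244278779210
2199662518128033601 102783479481255720
100740143957198019572499 4707277791038270685350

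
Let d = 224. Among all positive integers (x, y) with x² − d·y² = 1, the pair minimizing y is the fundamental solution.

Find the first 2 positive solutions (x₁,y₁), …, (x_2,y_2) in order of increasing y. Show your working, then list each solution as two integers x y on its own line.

15 1
449 30

[14; 1,28] for √224; ℓ=2 ⇒ convergent index 1
k=0  a_k=14  p_k/q_k = 14/1
k=1  a_k=1  p_k/q_k = 15/1
→ (15, 1).  Check: 15²=225, 224·1²=224, difference 1.
k=2:  x_2 = 15·15+224·1·1 = 449,  y_2 = 15·1+1·15 = 30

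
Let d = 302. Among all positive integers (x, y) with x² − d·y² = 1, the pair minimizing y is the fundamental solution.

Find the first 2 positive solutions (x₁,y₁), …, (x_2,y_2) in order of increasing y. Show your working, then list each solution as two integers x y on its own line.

[17; 2,1,1,1,4,…,1,2,34] for √302; ℓ=16 ⇒ convergent index 15
step 0: (17, 1)  from 17·(1,0) + (0,1)
step 1: (35, 2)  from 2·(17,1) + (1,0)
…
step 3: (87, 5)  from 1·(52,3) + (35,2)
…
step 5: (643, 37)  from 4·(139,8) + (87,5)
step 6: (1425, 82)  from 2·(643,37) + (139,8)
step 7: (2068, 119)  from 1·(1425,82) + (643,37)
…
step 9: (36581, 2105)  from 1·(34513,1986) + (2068,119)
step 10: (107675, 6196)  from 2·(36581,2105) + (34513,1986)
step 11: (467281, 26889)  from 4·(107675,6196) + (36581,2105)
step 12: (574956, 33085)  from 1·(467281,26889) + (107675,6196)
step 13: (1042237, 59974)  from 1·(574956,33085) + (467281,26889)
step 14: (1617193, 93059)  from 1·(1042237,59974) + (574956,33085)
step 15: (4276623, 246092)  from 2·(1617193,93059) + (1042237,59974)
fundamental: x₁=4276623, y₁=246092  (since 18289504284129 − 302·60561272464 = 1)
n=2: (4276623,246092)∘(4276623,246092) = (4276623·4276623+302·246092·246092, 4276623·246092+246092·4276623) = (36579008568257,2104885414632)

4276623 246092
36579008568257 2104885414632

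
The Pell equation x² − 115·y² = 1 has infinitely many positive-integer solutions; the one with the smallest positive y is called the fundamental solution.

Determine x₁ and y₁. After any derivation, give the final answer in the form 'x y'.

1126 105

d=115: √d = [10; 1,2,1,1,1,1,1,2,1,20] (ℓ=10, even), read p_9/q_9
k=0  a_k=10  p_k/q_k = 10/1
k=1  a_k=1  p_k/q_k = 11/1
k=2  a_k=2  p_k/q_k = 32/3
…
k=6  a_k=1  p_k/q_k = 193/18
…
k=8  a_k=2  p_k/q_k = 815/76
k=9  a_k=1  p_k/q_k = 1126/105
(x₁, y₁) = (1126, 105);  1126² − 115·105² = 1 ✓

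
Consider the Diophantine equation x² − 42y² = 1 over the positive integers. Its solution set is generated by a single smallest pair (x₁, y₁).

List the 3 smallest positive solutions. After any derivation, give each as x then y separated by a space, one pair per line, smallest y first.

13 2
337 52
8749 1350

d=42: √d = [6; 2,12] (ℓ=2, even), read p_1/q_1
step 0: (6, 1)  from 6·(1,0) + (0,1)
step 1: (13, 2)  from 2·(6,1) + (1,0)
→ (13, 2).  Check: 13²=169, 42·2²=168, difference 1.
(x_2, y_2) = (13·13 + 42·2·2, 13·2 + 2·13) = (337, 52)
(x_3, y_3) = (13·337 + 42·2·52, 13·52 + 2·337) = (8749, 1350)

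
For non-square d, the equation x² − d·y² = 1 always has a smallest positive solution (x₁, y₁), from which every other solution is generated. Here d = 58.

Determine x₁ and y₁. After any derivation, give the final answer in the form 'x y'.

19603 2574

[7; 1,1,1,1,1,1,14] for √58; ℓ=7 ⇒ convergent index 13
step 0: (7, 1)  from 7·(1,0) + (0,1)
step 1: (8, 1)  from 1·(7,1) + (1,0)
step 2: (15, 2)  from 1·(8,1) + (7,1)
…
step 4: (38, 5)  from 1·(23,3) + (15,2)
step 5: (61, 8)  from 1·(38,5) + (23,3)
step 6: (99, 13)  from 1·(61,8) + (38,5)
step 7: (1447, 190)  from 14·(99,13) + (61,8)
step 8: (1546, 203)  from 1·(1447,190) + (99,13)
step 9: (2993, 393)  from 1·(1546,203) + (1447,190)
…
step 12: (12071, 1585)  from 1·(7532,989) + (4539,596)
step 13: (19603, 2574)  from 1·(12071,1585) + (7532,989)
fundamental: x₁=19603, y₁=2574  (since 384277609 − 58·6625476 = 1)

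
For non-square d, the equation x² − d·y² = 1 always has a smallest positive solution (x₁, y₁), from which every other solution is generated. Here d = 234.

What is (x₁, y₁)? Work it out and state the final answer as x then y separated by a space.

5201 340

[15; 3,2,1,2,1,2,3,30] for √234; ℓ=8 ⇒ convergent index 7
i=0: a=15 ⇒ p=15, q=1
…
i=2: a=2 ⇒ p=107, q=7
i=3: a=1 ⇒ p=153, q=10
i=4: a=2 ⇒ p=413, q=27
i=5: a=1 ⇒ p=566, q=37
i=6: a=2 ⇒ p=1545, q=101
i=7: a=3 ⇒ p=5201, q=340
(x₁, y₁) = (5201, 340);  5201² − 234·340² = 1 ✓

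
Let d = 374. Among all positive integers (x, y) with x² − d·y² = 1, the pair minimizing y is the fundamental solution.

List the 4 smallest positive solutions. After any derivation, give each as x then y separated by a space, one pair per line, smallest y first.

3365 174
22646449 1171020
152410598405 7880964426
1025723304619201 53038889415960

√374 → a₀=19, period (2,1,18,1,2,38); ℓ=6 even so k=5
a_0=19:  p_0=19·1+0=19,  q_0=19·0+1=1
a_1=2:  p_1=2·19+1=39,  q_1=2·1+0=2
a_2=1:  p_2=1·39+19=58,  q_2=1·2+1=3
…
a_4=1:  p_4=1·1083+58=1141,  q_4=1·56+3=59
a_5=2:  p_5=2·1141+1083=3365,  q_5=2·59+56=174
(x₁, y₁) = (3365, 174);  3365² − 374·174² = 1 ✓
(3365+174√374)^2 = 22646449 + 1171020√374
(3365+174√374)^3 = 152410598405 + 7880964426√374
(3365+174√374)^4 = 1025723304619201 + 53038889415960√374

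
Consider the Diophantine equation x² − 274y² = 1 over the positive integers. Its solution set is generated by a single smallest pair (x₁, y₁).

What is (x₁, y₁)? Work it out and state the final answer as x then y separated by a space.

3959299 239190

√274 = [16; 1,1,4,4,1,1,32, …], period ℓ=7 (odd) → k=13
a_0=16:  p_0=16·1+0=16,  q_0=16·0+1=1
a_1=1:  p_1=1·16+1=17,  q_1=1·1+0=1
…
a_4=4:  p_4=4·149+33=629,  q_4=4·9+2=38
a_5=1:  p_5=1·629+149=778,  q_5=1·38+9=47
a_6=1:  p_6=1·778+629=1407,  q_6=1·47+38=85
…
a_11=4:  p_11=4·419253+93011=1770023,  q_11=4·25328+5619=106931
a_12=1:  p_12=1·1770023+419253=2189276,  q_12=1·106931+25328=132259
a_13=1:  p_13=1·2189276+1770023=3959299,  q_13=1·132259+106931=239190
(x₁, y₁) = (3959299, 239190);  3959299² − 274·239190² = 1 ✓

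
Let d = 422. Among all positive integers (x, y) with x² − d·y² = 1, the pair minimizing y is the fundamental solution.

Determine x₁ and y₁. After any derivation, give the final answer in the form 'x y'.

√422 = [20; 1,1,5,2,1,…,1,1,40, …], period ℓ=14 (even) → k=13
i=0: a=20 ⇒ p=20, q=1
i=1: a=1 ⇒ p=21, q=1
…
i=5: a=1 ⇒ p=719, q=35
…
i=9: a=1 ⇒ p=217526, q=10589
i=10: a=2 ⇒ p=598859, q=29152
…
i=12: a=1 ⇒ p=3810680, q=185501
i=13: a=1 ⇒ p=7022501, q=341850
(x₁, y₁) = (7022501, 341850);  7022501² − 422·341850² = 1 ✓

7022501 341850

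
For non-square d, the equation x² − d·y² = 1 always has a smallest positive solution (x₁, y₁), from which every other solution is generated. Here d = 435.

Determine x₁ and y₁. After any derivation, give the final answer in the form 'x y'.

[20; 1,5,1,40] for √435; ℓ=4 ⇒ convergent index 3
a_0=20:  p_0=20·1+0=20,  q_0=20·0+1=1
a_1=1:  p_1=1·20+1=21,  q_1=1·1+0=1
a_2=5:  p_2=5·21+20=125,  q_2=5·1+1=6
a_3=1:  p_3=1·125+21=146,  q_3=1·6+1=7
(x₁, y₁) = (146, 7);  146² − 435·7² = 1 ✓

146 7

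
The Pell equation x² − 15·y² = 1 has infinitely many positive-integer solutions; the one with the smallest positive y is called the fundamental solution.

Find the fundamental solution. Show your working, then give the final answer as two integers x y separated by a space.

d=15: √d = [3; 1,6] (ℓ=2, even), read p_1/q_1
a_0=3:  p_0=3·1+0=3,  q_0=3·0+1=1
a_1=1:  p_1=1·3+1=4,  q_1=1·1+0=1
fundamental: x₁=4, y₁=1  (since 16 − 15·1 = 1)

4 1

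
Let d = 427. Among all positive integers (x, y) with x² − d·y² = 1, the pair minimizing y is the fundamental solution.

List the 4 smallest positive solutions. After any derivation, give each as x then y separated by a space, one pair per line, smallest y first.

√427 = [20; 1,1,1,40, …], period ℓ=4 (even) → k=3
k=0  a_k=20  p_k/q_k = 20/1
k=1  a_k=1  p_k/q_k = 21/1
k=2  a_k=1  p_k/q_k = 41/2
k=3  a_k=1  p_k/q_k = 62/3
→ (62, 3).  Check: 62²=3844, 427·3²=3843, difference 1.
n=2: (62,3)∘(62,3) = (62·62+427·3·3, 62·3+3·62) = (7687,372)
n=3: (7687,372)∘(62,3) = (62·7687+427·3·372, 62·372+3·7687) = (953126,46125)
n=4: (953126,46125)∘(62,3) = (62·953126+427·3·46125, 62·46125+3·953126) = (118179937,5719128)

62 3
7687 372
953126 46125
118179937 5719128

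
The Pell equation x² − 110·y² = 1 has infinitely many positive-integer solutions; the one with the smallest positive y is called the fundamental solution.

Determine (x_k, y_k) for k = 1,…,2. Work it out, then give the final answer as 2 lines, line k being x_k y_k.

√110 → a₀=10, period (2,20); ℓ=2 even so k=1
a_0=10:  p_0=10·1+0=10,  q_0=10·0+1=1
a_1=2:  p_1=2·10+1=21,  q_1=2·1+0=2
(x₁, y₁) = (21, 2);  21² − 110·2² = 1 ✓
(21+2√110)^2 = 881 + 84√110

21 2
881 84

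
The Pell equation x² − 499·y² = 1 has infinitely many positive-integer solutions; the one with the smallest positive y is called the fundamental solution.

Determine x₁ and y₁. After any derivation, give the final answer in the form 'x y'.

4490 201

√499 → a₀=22, period (2,1,21,1,2,44); ℓ=6 even so k=5
i=0: a=22 ⇒ p=22, q=1
i=1: a=2 ⇒ p=45, q=2
…
i=3: a=21 ⇒ p=1452, q=65
i=4: a=1 ⇒ p=1519, q=68
i=5: a=2 ⇒ p=4490, q=201
→ (4490, 201).  Check: 4490²=20160100, 499·201²=20160099, difference 1.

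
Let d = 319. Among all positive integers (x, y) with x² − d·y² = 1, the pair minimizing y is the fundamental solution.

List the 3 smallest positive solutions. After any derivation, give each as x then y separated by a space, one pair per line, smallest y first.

d=319: √d = [17; 1,6,5,1,4,…,6,1,34] (ℓ=14, even), read p_13/q_13
a_0=17:  p_0=17·1+0=17,  q_0=17·0+1=1
a_1=1:  p_1=1·17+1=18,  q_1=1·1+0=1
a_2=6:  p_2=6·18+17=125,  q_2=6·1+1=7
a_3=5:  p_3=5·125+18=643,  q_3=5·7+1=36
a_4=1:  p_4=1·643+125=768,  q_4=1·36+7=43
a_5=4:  p_5=4·768+643=3715,  q_5=4·43+36=208
a_6=3:  p_6=3·3715+768=11913,  q_6=3·208+43=667
a_7=1:  p_7=1·11913+3715=15628,  q_7=1·667+208=875
a_8=3:  p_8=3·15628+11913=58797,  q_8=3·875+667=3292
…
a_10=1:  p_10=1·250816+58797=309613,  q_10=1·14043+3292=17335
…
a_12=6:  p_12=6·1798881+309613=11102899,  q_12=6·100718+17335=621643
a_13=1:  p_13=1·11102899+1798881=12901780,  q_13=1·621643+100718=722361
→ (12901780, 722361).  Check: 12901780²=166455927168400, 319·722361²=166455927168399, difference 1.
k=2:  x_2 = 12901780·12901780+319·722361·722361 = 332911854336799,  y_2 = 12901780·722361+722361·12901780 = 18639485405160
k=3:  x_3 = 12901780·332911854336799+319·722361·18639485405160 = 8590311008090840302660,  y_3 = 12901780·18639485405160+722361·332911854336799 = 480965080021169647239

12901780 722361
332911854336799 18639485405160
8590311008090840302660 480965080021169647239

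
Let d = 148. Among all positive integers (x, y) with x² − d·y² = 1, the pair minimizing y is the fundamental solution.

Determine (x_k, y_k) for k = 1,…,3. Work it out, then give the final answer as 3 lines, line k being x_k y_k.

√148 = [12; 6,24, …], period ℓ=2 (even) → k=1
k=0  a_k=12  p_k/q_k = 12/1
k=1  a_k=6  p_k/q_k = 73/6
fundamental: x₁=73, y₁=6  (since 5329 − 148·36 = 1)
(73+6√148)^2 = 10657 + 876√148
(73+6√148)^3 = 1555849 + 127890√148

73 6
10657 876
1555849 127890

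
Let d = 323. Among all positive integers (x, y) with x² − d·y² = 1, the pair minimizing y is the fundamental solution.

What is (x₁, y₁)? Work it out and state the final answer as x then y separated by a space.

18 1

√323 = [17; 1,34, …], period ℓ=2 (even) → k=1
i=0: a=17 ⇒ p=17, q=1
i=1: a=1 ⇒ p=18, q=1
(x₁, y₁) = (18, 1);  18² − 323·1² = 1 ✓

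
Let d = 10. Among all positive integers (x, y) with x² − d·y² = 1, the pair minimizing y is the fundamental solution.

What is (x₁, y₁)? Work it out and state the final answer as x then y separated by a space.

[3; 6] for √10; ℓ=1 ⇒ convergent index 1
step 0: (3, 1)  from 3·(1,0) + (0,1)
step 1: (19, 6)  from 6·(3,1) + (1,0)
(x₁, y₁) = (19, 6);  19² − 10·6² = 1 ✓

19 6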